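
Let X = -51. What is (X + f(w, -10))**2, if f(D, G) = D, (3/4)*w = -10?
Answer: 37249/9 ≈ 4138.8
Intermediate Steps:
w = -40/3 (w = (4/3)*(-10) = -40/3 ≈ -13.333)
(X + f(w, -10))**2 = (-51 - 40/3)**2 = (-193/3)**2 = 37249/9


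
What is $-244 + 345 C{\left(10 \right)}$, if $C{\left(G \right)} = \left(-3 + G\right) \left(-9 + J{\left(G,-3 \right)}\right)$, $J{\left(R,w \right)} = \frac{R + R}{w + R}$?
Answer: $-15079$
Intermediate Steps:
$J{\left(R,w \right)} = \frac{2 R}{R + w}$
$C{\left(G \right)} = \left(-9 + \frac{2 G}{-3 + G}\right) \left(-3 + G\right)$ ($C{\left(G \right)} = \left(-3 + G\right) \left(-9 + \frac{2 G}{G - 3}\right) = \left(-3 + G\right) \left(-9 + \frac{2 G}{-3 + G}\right) = \left(-9 + \frac{2 G}{-3 + G}\right) \left(-3 + G\right)$)
$-244 + 345 C{\left(10 \right)} = -244 + 345 \left(27 - 70\right) = -244 + 345 \left(-43\right) = -244 - 14835 = -15079$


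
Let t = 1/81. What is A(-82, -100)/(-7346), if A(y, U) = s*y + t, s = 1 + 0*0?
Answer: 6641/595026 ≈ 0.011161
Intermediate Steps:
t = 1/81 ≈ 0.012346
s = 1 (s = 1 + 0 = 1)
A(y, U) = 1/81 + y (A(y, U) = 1*y + 1/81 = y + 1/81 = 1/81 + y)
A(-82, -100)/(-7346) = (1/81 - 82)/(-7346) = -6641/81*(-1/7346) = 6641/595026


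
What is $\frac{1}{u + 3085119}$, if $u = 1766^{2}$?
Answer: $\frac{1}{6203875} \approx 1.6119 \cdot 10^{-7}$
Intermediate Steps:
$u = 3118756$
$\frac{1}{u + 3085119} = \frac{1}{3118756 + 3085119} = \frac{1}{6203875}$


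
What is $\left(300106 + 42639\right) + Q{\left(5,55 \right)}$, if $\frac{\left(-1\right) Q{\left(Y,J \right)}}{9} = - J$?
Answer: $343240$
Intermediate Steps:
$Q{\left(Y,J \right)} = 9 J$ ($Q{\left(Y,J \right)} = - 9 \left(- J\right) = 9 J$)
$\left(300106 + 42639\right) + Q{\left(5,55 \right)} = \left(300106 + 42639\right) + 9 \cdot 55 = 342745 + 495 = 343240$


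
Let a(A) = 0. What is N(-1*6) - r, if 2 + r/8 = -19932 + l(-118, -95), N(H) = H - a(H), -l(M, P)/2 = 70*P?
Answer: 53066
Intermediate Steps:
l(M, P) = -140*P
N(H) = H (N(H) = H - 1*0 = H + 0 = H)
r = -53072 (r = -16 + 8*(-19932 - 140*(-95)) = -16 + 8*(-19932 + 13300) = -16 + 8*(-6632) = -16 - 53056 = -53072)
N(-1*6) - r = -1*6 - 1*(-53072) = -6 + 53072 = 53066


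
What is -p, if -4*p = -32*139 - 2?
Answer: -2225/2 ≈ -1112.5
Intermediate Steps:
p = 2225/2 (p = -(-32*139 - 2)/4 = -(-4448 - 2)/4 = -1/4*(-4450) = 2225/2 ≈ 1112.5)
-p = -1*2225/2 = -2225/2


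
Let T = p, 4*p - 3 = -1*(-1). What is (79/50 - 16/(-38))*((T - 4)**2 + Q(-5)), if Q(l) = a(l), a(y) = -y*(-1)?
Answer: 3802/475 ≈ 8.0042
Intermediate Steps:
p = 1 (p = 3/4 + (-1*(-1))/4 = 3/4 + (1/4)*1 = 3/4 + 1/4 = 1)
a(y) = y
Q(l) = l
T = 1
(79/50 - 16/(-38))*((T - 4)**2 + Q(-5)) = (79/50 - 16/(-38))*((1 - 4)**2 - 5) = (79*(1/50) - 16*(-1/38))*((-3)**2 - 5) = (79/50 + 8/19)*(9 - 5) = (1901/950)*4 = 3802/475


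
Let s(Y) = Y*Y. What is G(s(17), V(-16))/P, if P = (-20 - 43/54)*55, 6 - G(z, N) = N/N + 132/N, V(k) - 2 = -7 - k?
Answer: 378/61765 ≈ 0.0061200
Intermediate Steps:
V(k) = -5 - k (V(k) = 2 + (-7 - k) = -5 - k)
s(Y) = Y²
G(z, N) = 5 - 132/N (G(z, N) = 6 - (N/N + 132/N) = 6 - (1 + 132/N) = 6 + (-1 - 132/N) = 5 - 132/N)
P = -61765/54 (P = (-20 - 43*1/54)*55 = (-20 - 43/54)*55 = -1123/54*55 = -61765/54 ≈ -1143.8)
G(s(17), V(-16))/P = (5 - 132/(-5 - 1*(-16)))/(-61765/54) = (5 - 132/(-5 + 16))*(-54/61765) = (5 - 132/11)*(-54/61765) = (5 - 132*1/11)*(-54/61765) = (5 - 12)*(-54/61765) = -7*(-54/61765) = 378/61765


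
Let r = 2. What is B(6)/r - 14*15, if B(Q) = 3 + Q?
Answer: -411/2 ≈ -205.50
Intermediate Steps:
B(6)/r - 14*15 = (3 + 6)/2 - 14*15 = 9*(½) - 210 = 9/2 - 210 = -411/2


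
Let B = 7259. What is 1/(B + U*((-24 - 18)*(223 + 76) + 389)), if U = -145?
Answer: 1/1771764 ≈ 5.6441e-7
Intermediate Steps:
1/(B + U*((-24 - 18)*(223 + 76) + 389)) = 1/(7259 - 145*((-24 - 18)*(223 + 76) + 389)) = 1/(7259 - 145*(-42*299 + 389)) = 1/(7259 - 145*(-12558 + 389)) = 1/(7259 - 145*(-12169)) = 1/(7259 + 1764505) = 1/1771764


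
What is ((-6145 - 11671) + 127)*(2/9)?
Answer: -35378/9 ≈ -3930.9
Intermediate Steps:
((-6145 - 11671) + 127)*(2/9) = (-17816 + 127)*(2*(1/9)) = -17689*2/9 = -35378/9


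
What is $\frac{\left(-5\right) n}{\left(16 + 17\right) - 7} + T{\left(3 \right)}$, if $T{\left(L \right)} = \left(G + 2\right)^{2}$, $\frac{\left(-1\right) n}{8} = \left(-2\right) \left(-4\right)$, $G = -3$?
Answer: $\frac{173}{13} \approx 13.308$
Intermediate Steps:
$n = -64$ ($n = - 8 \left(\left(-2\right) \left(-4\right)\right) = \left(-8\right) 8 = -64$)
$T{\left(L \right)} = 1$ ($T{\left(L \right)} = \left(-3 + 2\right)^{2} = \left(-1\right)^{2} = 1$)
$\frac{\left(-5\right) n}{\left(16 + 17\right) - 7} + T{\left(3 \right)} = \frac{\left(-5\right) \left(-64\right)}{\left(16 + 17\right) - 7} + 1 = \frac{1}{33 - 7} \cdot 320 + 1 = \frac{1}{26} \cdot 320 + 1 = \frac{160}{13} + 1 = \frac{173}{13}$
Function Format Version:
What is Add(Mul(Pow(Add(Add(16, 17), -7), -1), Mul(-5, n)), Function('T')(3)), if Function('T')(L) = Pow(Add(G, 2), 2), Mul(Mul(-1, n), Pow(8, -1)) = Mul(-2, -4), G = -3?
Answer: Rational(173, 13) ≈ 13.308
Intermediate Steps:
n = -64 (n = Mul(-8, Mul(-2, -4)) = Mul(-8, 8) = -64)
Function('T')(L) = 1 (Function('T')(L) = Pow(Add(-3, 2), 2) = Pow(-1, 2) = 1)
Add(Mul(Pow(Add(Add(16, 17), -7), -1), Mul(-5, n)), Function('T')(3)) = Add(Mul(Pow(Add(Add(16, 17), -7), -1), Mul(-5, -64)), 1) = Add(Mul(Pow(Add(33, -7), -1), 320), 1) = Add(Mul(Pow(26, -1), 320), 1) = Add(Mul(Rational(1, 26), 320), 1) = Add(Rational(160, 13), 1) = Rational(173, 13)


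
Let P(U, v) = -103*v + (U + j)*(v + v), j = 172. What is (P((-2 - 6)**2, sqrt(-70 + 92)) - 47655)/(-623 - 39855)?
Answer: 47655/40478 - 369*sqrt(22)/40478 ≈ 1.1345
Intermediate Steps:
P(U, v) = -103*v + 2*v*(172 + U) (P(U, v) = -103*v + (U + 172)*(v + v) = -103*v + (172 + U)*(2*v) = -103*v + 2*v*(172 + U))
(P((-2 - 6)**2, sqrt(-70 + 92)) - 47655)/(-623 - 39855) = (sqrt(-70 + 92)*(241 + 2*(-2 - 6)**2) - 47655)/(-623 - 39855) = (sqrt(22)*(241 + 2*(-8)**2) - 47655)/(-40478) = (sqrt(22)*(241 + 2*64) - 47655)*(-1/40478) = (sqrt(22)*(241 + 128) - 47655)*(-1/40478) = (sqrt(22)*369 - 47655)*(-1/40478) = (369*sqrt(22) - 47655)*(-1/40478) = (-47655 + 369*sqrt(22))*(-1/40478) = 47655/40478 - 369*sqrt(22)/40478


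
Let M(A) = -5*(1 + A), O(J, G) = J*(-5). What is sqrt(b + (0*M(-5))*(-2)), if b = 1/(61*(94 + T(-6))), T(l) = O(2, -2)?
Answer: sqrt(1281)/2562 ≈ 0.013970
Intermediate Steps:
O(J, G) = -5*J
M(A) = -5 - 5*A
T(l) = -10 (T(l) = -5*2 = -10)
b = 1/5124 (b = 1/(61*(94 - 10)) = 1/(61*84) = 1/5124 ≈ 0.00019516)
sqrt(b + (0*M(-5))*(-2)) = sqrt(1/5124 + (0*(-5 - 5*(-5)))*(-2)) = sqrt(1/5124 + (0*(-5 + 25))*(-2)) = sqrt(1/5124 + (0*20)*(-2)) = sqrt(1/5124 + 0*(-2)) = sqrt(1/5124 + 0) = sqrt(1/5124) = sqrt(1281)/2562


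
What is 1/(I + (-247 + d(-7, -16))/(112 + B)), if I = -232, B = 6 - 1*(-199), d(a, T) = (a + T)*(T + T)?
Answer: -317/73055 ≈ -0.0043392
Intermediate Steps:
d(a, T) = 2*T*(T + a) (d(a, T) = (T + a)*(2*T) = 2*T*(T + a))
B = 205 (B = 6 + 199 = 205)
1/(I + (-247 + d(-7, -16))/(112 + B)) = 1/(-232 + (-247 + 2*(-16)*(-16 - 7))/(112 + 205)) = 1/(-232 + (-247 + 2*(-16)*(-23))/317) = 1/(-232 + (-247 + 736)*(1/317)) = 1/(-232 + 489*(1/317)) = 1/(-232 + 489/317) = 1/(-73055/317) = -317/73055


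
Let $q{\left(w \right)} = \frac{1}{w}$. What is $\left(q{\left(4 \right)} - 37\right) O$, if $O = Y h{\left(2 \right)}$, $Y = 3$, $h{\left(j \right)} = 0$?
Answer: $0$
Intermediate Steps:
$O = 0$ ($O = 3 \cdot 0 = 0$)
$\left(q{\left(4 \right)} - 37\right) O = \left(\frac{1}{4} - 37\right) 0 = \left(- \frac{147}{4}\right) 0 = 0$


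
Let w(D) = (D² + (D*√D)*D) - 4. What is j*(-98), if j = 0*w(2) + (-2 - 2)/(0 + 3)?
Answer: 392/3 ≈ 130.67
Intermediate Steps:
w(D) = -4 + D² + D^(5/2) (w(D) = (D² + D^(3/2)*D) - 4 = (D² + D^(5/2)) - 4 = -4 + D² + D^(5/2))
j = -4/3 (j = 0*(-4 + 2² + 2^(5/2)) + (-2 - 2)/(0 + 3) = 0*(-4 + 4 + 4*√2) - 4/3 = 0*(4*√2) - 4*⅓ = 0 - 4/3 = -4/3 ≈ -1.3333)
j*(-98) = -4/3*(-98) = 392/3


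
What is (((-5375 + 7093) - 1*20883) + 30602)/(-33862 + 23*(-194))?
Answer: -11437/38324 ≈ -0.29843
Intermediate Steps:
(((-5375 + 7093) - 1*20883) + 30602)/(-33862 + 23*(-194)) = ((1718 - 20883) + 30602)/(-33862 - 4462) = (-19165 + 30602)/(-38324) = 11437*(-1/38324) = -11437/38324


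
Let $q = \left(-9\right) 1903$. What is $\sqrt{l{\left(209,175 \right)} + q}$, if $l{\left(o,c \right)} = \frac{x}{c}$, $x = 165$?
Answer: $\frac{2 i \sqrt{5244855}}{35} \approx 130.87 i$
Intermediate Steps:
$l{\left(o,c \right)} = \frac{165}{c}$
$q = -17127$
$\sqrt{l{\left(209,175 \right)} + q} = \sqrt{\frac{165}{175} - 17127} = \sqrt{165 \cdot \frac{1}{175} - 17127} = \sqrt{\frac{33}{35} - 17127} = \sqrt{- \frac{599412}{35}} = \frac{2 i \sqrt{5244855}}{35}$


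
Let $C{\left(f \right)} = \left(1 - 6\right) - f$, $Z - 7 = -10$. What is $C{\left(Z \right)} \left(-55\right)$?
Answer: $110$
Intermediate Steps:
$Z = -3$ ($Z = 7 - 10 = -3$)
$C{\left(f \right)} = -5 - f$
$C{\left(Z \right)} \left(-55\right) = \left(-5 - -3\right) \left(-55\right) = \left(-5 + 3\right) \left(-55\right) = \left(-2\right) \left(-55\right) = 110$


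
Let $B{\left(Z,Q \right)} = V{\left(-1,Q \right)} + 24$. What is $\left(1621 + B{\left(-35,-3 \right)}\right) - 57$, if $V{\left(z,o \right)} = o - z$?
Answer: $1586$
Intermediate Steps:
$B{\left(Z,Q \right)} = 25 + Q$ ($B{\left(Z,Q \right)} = \left(Q - -1\right) + 24 = \left(Q + 1\right) + 24 = \left(1 + Q\right) + 24 = 25 + Q$)
$\left(1621 + B{\left(-35,-3 \right)}\right) - 57 = \left(1621 + \left(25 - 3\right)\right) - 57 = \left(1621 + 22\right) - 57 = 1643 - 57 = 1586$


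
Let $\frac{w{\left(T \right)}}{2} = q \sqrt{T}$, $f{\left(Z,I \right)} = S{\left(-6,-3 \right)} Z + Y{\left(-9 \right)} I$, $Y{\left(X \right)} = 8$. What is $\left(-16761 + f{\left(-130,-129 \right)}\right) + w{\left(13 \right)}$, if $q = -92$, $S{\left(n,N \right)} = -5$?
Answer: $-17143 - 184 \sqrt{13} \approx -17806.0$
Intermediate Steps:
$f{\left(Z,I \right)} = - 5 Z + 8 I$
$w{\left(T \right)} = - 184 \sqrt{T}$ ($w{\left(T \right)} = 2 \left(- 92 \sqrt{T}\right) = - 184 \sqrt{T}$)
$\left(-16761 + f{\left(-130,-129 \right)}\right) + w{\left(13 \right)} = \left(-16761 + \left(\left(-5\right) \left(-130\right) + 8 \left(-129\right)\right)\right) - 184 \sqrt{13} = \left(-16761 + \left(650 - 1032\right)\right) - 184 \sqrt{13} = \left(-16761 - 382\right) - 184 \sqrt{13} = -17143 - 184 \sqrt{13}$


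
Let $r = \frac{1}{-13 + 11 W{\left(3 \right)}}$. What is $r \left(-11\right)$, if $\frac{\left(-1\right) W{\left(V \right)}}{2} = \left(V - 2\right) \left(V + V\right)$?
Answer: $\frac{11}{145} \approx 0.075862$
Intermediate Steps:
$W{\left(V \right)} = - 4 V \left(-2 + V\right)$ ($W{\left(V \right)} = - 2 \left(V - 2\right) \left(V + V\right) = - 2 \left(-2 + V\right) 2 V = - 2 \cdot 2 V \left(-2 + V\right) = - 4 V \left(-2 + V\right)$)
$r = - \frac{1}{145}$ ($r = \frac{1}{-13 + 11 \cdot 4 \cdot 3 \left(2 - 3\right)} = \frac{1}{-13 + 11 \cdot 4 \cdot 3 \left(-1\right)} = \frac{1}{-13 + 11 \left(-12\right)} = \frac{1}{-13 - 132} = \frac{1}{-145} = - \frac{1}{145} \approx -0.0068966$)
$r \left(-11\right) = \left(- \frac{1}{145}\right) \left(-11\right) = \frac{11}{145}$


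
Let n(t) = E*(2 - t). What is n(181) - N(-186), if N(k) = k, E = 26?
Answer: -4468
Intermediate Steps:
n(t) = 52 - 26*t (n(t) = 26*(2 - t) = 52 - 26*t)
n(181) - N(-186) = (52 - 26*181) - 1*(-186) = (52 - 4706) + 186 = -4654 + 186 = -4468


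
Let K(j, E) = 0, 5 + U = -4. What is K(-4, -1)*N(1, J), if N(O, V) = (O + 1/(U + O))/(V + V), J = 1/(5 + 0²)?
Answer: 0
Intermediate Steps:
U = -9 (U = -5 - 4 = -9)
J = ⅕ (J = 1/(5 + 0) = 1/5 = ⅕ ≈ 0.20000)
N(O, V) = (O + 1/(-9 + O))/(2*V) (N(O, V) = (O + 1/(-9 + O))/(V + V) = (O + 1/(-9 + O))/((2*V)) = (O + 1/(-9 + O))*(1/(2*V)) = (O + 1/(-9 + O))/(2*V))
K(-4, -1)*N(1, J) = 0*((1 + 1² - 9*1)/(2*(⅕)*(-9 + 1))) = 0*((½)*5*(1 + 1 - 9)/(-8)) = 0*((½)*5*(-⅛)*(-7)) = 0*(35/16) = 0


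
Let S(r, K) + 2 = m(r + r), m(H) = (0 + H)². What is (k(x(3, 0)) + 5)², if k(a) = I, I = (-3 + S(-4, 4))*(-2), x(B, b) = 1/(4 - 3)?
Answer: 12769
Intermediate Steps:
m(H) = H²
S(r, K) = -2 + 4*r² (S(r, K) = -2 + (r + r)² = -2 + (2*r)² = -2 + 4*r²)
x(B, b) = 1 (x(B, b) = 1/1 = 1)
I = -118 (I = (-3 + (-2 + 4*(-4)²))*(-2) = (-3 + (-2 + 4*16))*(-2) = (-3 + (-2 + 64))*(-2) = (-3 + 62)*(-2) = 59*(-2) = -118)
k(a) = -118
(k(x(3, 0)) + 5)² = (-118 + 5)² = (-113)² = 12769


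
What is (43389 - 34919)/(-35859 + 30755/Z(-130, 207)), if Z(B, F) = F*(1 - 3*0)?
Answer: -876645/3696029 ≈ -0.23719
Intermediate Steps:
Z(B, F) = F (Z(B, F) = F*(1 + 0) = F*1 = F)
(43389 - 34919)/(-35859 + 30755/Z(-130, 207)) = (43389 - 34919)/(-35859 + 30755/207) = 8470/(-35859 + 30755*(1/207)) = 8470/(-35859 + 30755/207) = 8470/(-7392058/207) = 8470*(-207/7392058) = -876645/3696029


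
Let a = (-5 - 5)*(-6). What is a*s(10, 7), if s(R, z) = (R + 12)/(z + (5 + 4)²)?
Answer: 15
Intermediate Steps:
s(R, z) = (12 + R)/(81 + z) (s(R, z) = (12 + R)/(z + 9²) = (12 + R)/(z + 81) = (12 + R)/(81 + z))
a = 60 (a = -10*(-6) = 60)
a*s(10, 7) = 60*((12 + 10)/(81 + 7)) = 60*(22/88) = 60*((1/88)*22) = 60*(¼) = 15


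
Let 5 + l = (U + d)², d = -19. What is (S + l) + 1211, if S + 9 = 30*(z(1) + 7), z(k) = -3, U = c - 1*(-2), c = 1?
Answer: 1573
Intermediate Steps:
U = 3 (U = 1 - 1*(-2) = 1 + 2 = 3)
S = 111 (S = -9 + 30*(-3 + 7) = -9 + 30*4 = -9 + 120 = 111)
l = 251 (l = -5 + (3 - 19)² = -5 + (-16)² = -5 + 256 = 251)
(S + l) + 1211 = (111 + 251) + 1211 = 362 + 1211 = 1573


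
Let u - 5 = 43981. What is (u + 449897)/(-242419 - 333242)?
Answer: -493883/575661 ≈ -0.85794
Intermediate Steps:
u = 43986 (u = 5 + 43981 = 43986)
(u + 449897)/(-242419 - 333242) = (43986 + 449897)/(-242419 - 333242) = 493883/(-575661) = 493883*(-1/575661) = -493883/575661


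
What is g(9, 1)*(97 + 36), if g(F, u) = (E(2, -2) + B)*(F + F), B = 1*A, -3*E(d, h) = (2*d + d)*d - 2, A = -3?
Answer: -15162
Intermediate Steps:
E(d, h) = 2/3 - d**2 (E(d, h) = -((2*d + d)*d - 2)/3 = -((3*d)*d - 2)/3 = -(3*d**2 - 2)/3 = -(-2 + 3*d**2)/3 = 2/3 - d**2)
B = -3 (B = 1*(-3) = -3)
g(F, u) = -38*F/3 (g(F, u) = ((2/3 - 1*2**2) - 3)*(F + F) = ((2/3 - 1*4) - 3)*(2*F) = ((2/3 - 4) - 3)*(2*F) = (-10/3 - 3)*(2*F) = -38*F/3)
g(9, 1)*(97 + 36) = (-38/3*9)*(97 + 36) = -114*133 = -15162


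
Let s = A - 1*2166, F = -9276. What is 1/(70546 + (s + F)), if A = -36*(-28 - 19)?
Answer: 1/60796 ≈ 1.6448e-5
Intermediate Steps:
A = 1692 (A = -36*(-47) = 1692)
s = -474 (s = 1692 - 1*2166 = 1692 - 2166 = -474)
1/(70546 + (s + F)) = 1/(70546 + (-474 - 9276)) = 1/(70546 - 9750) = 1/60796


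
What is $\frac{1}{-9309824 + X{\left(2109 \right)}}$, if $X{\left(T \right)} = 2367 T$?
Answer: $- \frac{1}{4317821} \approx -2.316 \cdot 10^{-7}$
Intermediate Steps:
$\frac{1}{-9309824 + X{\left(2109 \right)}} = \frac{1}{-9309824 + 2367 \cdot 2109} = \frac{1}{-9309824 + 4992003} = \frac{1}{-4317821} = - \frac{1}{4317821}$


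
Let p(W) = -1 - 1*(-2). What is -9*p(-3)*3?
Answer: -27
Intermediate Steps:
p(W) = 1 (p(W) = -1 + 2 = 1)
-9*p(-3)*3 = -9*1*3 = -9*3 = -27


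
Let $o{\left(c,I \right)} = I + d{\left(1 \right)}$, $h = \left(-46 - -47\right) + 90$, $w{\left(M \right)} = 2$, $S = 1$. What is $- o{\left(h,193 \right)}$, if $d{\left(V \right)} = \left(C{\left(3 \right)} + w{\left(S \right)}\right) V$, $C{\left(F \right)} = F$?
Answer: $-198$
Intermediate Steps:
$h = 91$ ($h = \left(-46 + 47\right) + 90 = 1 + 90 = 91$)
$d{\left(V \right)} = 5 V$ ($d{\left(V \right)} = \left(3 + 2\right) V = 5 V$)
$o{\left(c,I \right)} = 5 + I$ ($o{\left(c,I \right)} = I + 5 \cdot 1 = I + 5 = 5 + I$)
$- o{\left(h,193 \right)} = - (5 + 193) = \left(-1\right) 198 = -198$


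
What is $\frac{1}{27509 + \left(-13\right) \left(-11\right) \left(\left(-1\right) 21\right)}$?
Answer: $\frac{1}{24506} \approx 4.0806 \cdot 10^{-5}$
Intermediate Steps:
$\frac{1}{27509 + \left(-13\right) \left(-11\right) \left(\left(-1\right) 21\right)} = \frac{1}{27509 + 143 \left(-21\right)} = \frac{1}{27509 - 3003} = \frac{1}{24506}$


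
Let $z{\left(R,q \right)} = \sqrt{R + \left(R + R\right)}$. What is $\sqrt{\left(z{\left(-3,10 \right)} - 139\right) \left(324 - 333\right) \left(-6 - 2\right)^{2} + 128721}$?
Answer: $\sqrt{208785 - 1728 i} \approx 456.93 - 1.891 i$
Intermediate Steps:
$z{\left(R,q \right)} = \sqrt{3} \sqrt{R}$ ($z{\left(R,q \right)} = \sqrt{R + 2 R} = \sqrt{3 R} = \sqrt{3} \sqrt{R}$)
$\sqrt{\left(z{\left(-3,10 \right)} - 139\right) \left(324 - 333\right) \left(-6 - 2\right)^{2} + 128721} = \sqrt{\left(\sqrt{3} \sqrt{-3} - 139\right) \left(324 - 333\right) \left(-6 - 2\right)^{2} + 128721} = \sqrt{\left(\sqrt{3} i \sqrt{3} - 139\right) \left(-9\right) \left(-8\right)^{2} + 128721} = \sqrt{\left(3 i - 139\right) \left(-9\right) 64 + 128721} = \sqrt{\left(-139 + 3 i\right) \left(-9\right) 64 + 128721} = \sqrt{\left(1251 - 27 i\right) 64 + 128721} = \sqrt{\left(80064 - 1728 i\right) + 128721} = \sqrt{208785 - 1728 i}$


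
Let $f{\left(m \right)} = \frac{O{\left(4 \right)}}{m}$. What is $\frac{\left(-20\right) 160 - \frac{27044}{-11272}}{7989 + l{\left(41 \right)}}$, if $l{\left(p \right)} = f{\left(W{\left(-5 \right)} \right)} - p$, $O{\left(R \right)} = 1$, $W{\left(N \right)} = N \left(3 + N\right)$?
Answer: $- \frac{45054195}{111988729} \approx -0.40231$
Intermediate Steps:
$f{\left(m \right)} = \frac{1}{m}$ ($f{\left(m \right)} = 1 \frac{1}{m} = \frac{1}{m}$)
$l{\left(p \right)} = \frac{1}{10} - p$ ($l{\left(p \right)} = \frac{1}{\left(-5\right) \left(3 - 5\right)} - p = \frac{1}{\left(-5\right) \left(-2\right)} - p = \frac{1}{10} - p$)
$\frac{\left(-20\right) 160 - \frac{27044}{-11272}}{7989 + l{\left(41 \right)}} = \frac{\left(-20\right) 160 - \frac{27044}{-11272}}{7989 + \left(\frac{1}{10} - 41\right)} = \frac{-3200 - - \frac{6761}{2818}}{7989 + \left(\frac{1}{10} - 41\right)} = \frac{-3200 + \frac{6761}{2818}}{7989 - \frac{409}{10}} = - \frac{9010839}{2818 \cdot \frac{79481}{10}} = \left(- \frac{9010839}{2818}\right) \frac{10}{79481} = - \frac{45054195}{111988729}$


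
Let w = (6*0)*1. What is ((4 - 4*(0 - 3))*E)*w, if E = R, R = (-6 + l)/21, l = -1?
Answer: 0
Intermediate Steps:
R = -⅓ (R = (-6 - 1)/21 = -7*1/21 = -⅓ ≈ -0.33333)
E = -⅓ ≈ -0.33333
w = 0 (w = 0*1 = 0)
((4 - 4*(0 - 3))*E)*w = ((4 - 4*(0 - 3))*(-⅓))*0 = ((4 - 4*(-3))*(-⅓))*0 = ((4 - 1*(-12))*(-⅓))*0 = ((4 + 12)*(-⅓))*0 = (16*(-⅓))*0 = -16/3*0 = 0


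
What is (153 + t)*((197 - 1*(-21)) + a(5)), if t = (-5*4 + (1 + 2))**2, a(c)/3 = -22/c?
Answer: 452608/5 ≈ 90522.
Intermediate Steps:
a(c) = -66/c (a(c) = 3*(-22/c) = -66/c)
t = 289 (t = (-20 + 3)**2 = (-17)**2 = 289)
(153 + t)*((197 - 1*(-21)) + a(5)) = (153 + 289)*((197 - 1*(-21)) - 66/5) = 442*((197 + 21) - 66*1/5) = 442*(218 - 66/5) = 442*(1024/5) = 452608/5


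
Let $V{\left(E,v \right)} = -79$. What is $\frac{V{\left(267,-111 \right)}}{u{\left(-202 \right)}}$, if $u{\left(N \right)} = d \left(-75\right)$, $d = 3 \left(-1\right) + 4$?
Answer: $\frac{79}{75} \approx 1.0533$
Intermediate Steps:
$d = 1$ ($d = -3 + 4 = 1$)
$u{\left(N \right)} = -75$ ($u{\left(N \right)} = 1 \left(-75\right) = -75$)
$\frac{V{\left(267,-111 \right)}}{u{\left(-202 \right)}} = - \frac{79}{-75} = \left(-79\right) \left(- \frac{1}{75}\right) = \frac{79}{75}$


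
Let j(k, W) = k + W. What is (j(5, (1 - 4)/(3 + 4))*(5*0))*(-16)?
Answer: 0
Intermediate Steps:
j(k, W) = W + k
(j(5, (1 - 4)/(3 + 4))*(5*0))*(-16) = (((1 - 4)/(3 + 4) + 5)*(5*0))*(-16) = ((-3/7 + 5)*0)*(-16) = ((32/7)*0)*(-16) = 0*(-16) = 0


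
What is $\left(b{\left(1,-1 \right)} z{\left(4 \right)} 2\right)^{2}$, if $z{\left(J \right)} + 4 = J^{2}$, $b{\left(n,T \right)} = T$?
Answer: $576$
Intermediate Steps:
$z{\left(J \right)} = -4 + J^{2}$
$\left(b{\left(1,-1 \right)} z{\left(4 \right)} 2\right)^{2} = \left(- (-4 + 4^{2}) 2\right)^{2} = \left(- (-4 + 16) 2\right)^{2} = \left(\left(-1\right) 12 \cdot 2\right)^{2} = \left(\left(-12\right) 2\right)^{2} = \left(-24\right)^{2} = 576$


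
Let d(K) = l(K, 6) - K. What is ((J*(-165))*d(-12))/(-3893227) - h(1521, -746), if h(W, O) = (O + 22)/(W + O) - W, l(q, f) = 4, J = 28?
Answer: 4592114641273/3017250925 ≈ 1522.0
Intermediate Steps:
d(K) = 4 - K
h(W, O) = -W + (22 + O)/(O + W) (h(W, O) = (22 + O)/(O + W) - W = -W + (22 + O)/(O + W))
((J*(-165))*d(-12))/(-3893227) - h(1521, -746) = ((28*(-165))*(4 - 1*(-12)))/(-3893227) - (22 - 746 - 1*1521² - 1*(-746)*1521)/(-746 + 1521) = -4620*(4 + 12)*(-1/3893227) - (22 - 746 - 1*2313441 + 1134666)/775 = -4620*16*(-1/3893227) - (22 - 746 - 2313441 + 1134666)/775 = -73920*(-1/3893227) - (-1179499)/775 = 73920/3893227 - 1*(-1179499/775) = 73920/3893227 + 1179499/775 = 4592114641273/3017250925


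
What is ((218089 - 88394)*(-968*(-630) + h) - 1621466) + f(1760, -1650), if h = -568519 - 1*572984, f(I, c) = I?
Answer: -68955652491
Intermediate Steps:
h = -1141503 (h = -568519 - 572984 = -1141503)
((218089 - 88394)*(-968*(-630) + h) - 1621466) + f(1760, -1650) = ((218089 - 88394)*(-968*(-630) - 1141503) - 1621466) + 1760 = (129695*(609840 - 1141503) - 1621466) + 1760 = (129695*(-531663) - 1621466) + 1760 = (-68954032785 - 1621466) + 1760 = -68955654251 + 1760 = -68955652491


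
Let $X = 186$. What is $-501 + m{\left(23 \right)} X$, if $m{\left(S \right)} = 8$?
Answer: $987$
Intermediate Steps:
$-501 + m{\left(23 \right)} X = -501 + 8 \cdot 186 = -501 + 1488 = 987$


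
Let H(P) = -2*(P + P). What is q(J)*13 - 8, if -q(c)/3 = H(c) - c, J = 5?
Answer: 967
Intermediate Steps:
H(P) = -4*P
q(c) = 15*c (q(c) = -3*(-4*c - c) = -(-15)*c = 15*c)
q(J)*13 - 8 = (15*5)*13 - 8 = 75*13 - 8 = 975 - 8 = 967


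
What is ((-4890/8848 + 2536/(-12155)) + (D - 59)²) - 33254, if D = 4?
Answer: -1625566720119/53773720 ≈ -30230.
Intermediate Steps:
((-4890/8848 + 2536/(-12155)) + (D - 59)²) - 33254 = ((-4890/8848 + 2536/(-12155)) + (4 - 59)²) - 33254 = ((-4890*1/8848 + 2536*(-1/12155)) + (-55)²) - 33254 = ((-2445/4424 - 2536/12155) + 3025) - 33254 = (-40938239/53773720 + 3025) - 33254 = 162624564761/53773720 - 33254 = -1625566720119/53773720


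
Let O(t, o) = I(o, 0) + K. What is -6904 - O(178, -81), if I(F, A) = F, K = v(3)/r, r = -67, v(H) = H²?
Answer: -457132/67 ≈ -6822.9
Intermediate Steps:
K = -9/67 (K = 3²/(-67) = 9*(-1/67) = -9/67 ≈ -0.13433)
O(t, o) = -9/67 + o (O(t, o) = o - 9/67 = -9/67 + o)
-6904 - O(178, -81) = -6904 - (-9/67 - 81) = -6904 - 1*(-5436/67) = -6904 + 5436/67 = -457132/67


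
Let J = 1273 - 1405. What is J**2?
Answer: 17424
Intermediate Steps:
J = -132
J**2 = (-132)**2 = 17424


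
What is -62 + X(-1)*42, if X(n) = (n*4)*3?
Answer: -566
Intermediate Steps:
X(n) = 12*n (X(n) = (4*n)*3 = 12*n)
-62 + X(-1)*42 = -62 + (12*(-1))*42 = -62 - 12*42 = -62 - 504 = -566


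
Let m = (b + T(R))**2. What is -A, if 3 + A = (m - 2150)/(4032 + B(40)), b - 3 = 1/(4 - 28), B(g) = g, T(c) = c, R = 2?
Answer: 8260655/2345472 ≈ 3.5220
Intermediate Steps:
b = 71/24 (b = 3 + 1/(4 - 28) = 3 + 1/(-24) = 3 - 1/24 = 71/24 ≈ 2.9583)
m = 14161/576 (m = (71/24 + 2)**2 = (119/24)**2 = 14161/576 ≈ 24.585)
A = -8260655/2345472 (A = -3 + (14161/576 - 2150)/(4032 + 40) = -3 - 1224239/576/4072 = -3 - 1224239/576*1/4072 = -3 - 1224239/2345472 = -8260655/2345472 ≈ -3.5220)
-A = -1*(-8260655/2345472) = 8260655/2345472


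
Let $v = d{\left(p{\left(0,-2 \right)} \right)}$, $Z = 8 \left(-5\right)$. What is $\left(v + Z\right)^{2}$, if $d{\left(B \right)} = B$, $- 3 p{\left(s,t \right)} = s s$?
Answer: $1600$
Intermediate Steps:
$Z = -40$
$p{\left(s,t \right)} = - \frac{s^{2}}{3}$ ($p{\left(s,t \right)} = - \frac{s s}{3} = - \frac{s^{2}}{3}$)
$v = 0$ ($v = - \frac{0^{2}}{3} = \left(- \frac{1}{3}\right) 0 = 0$)
$\left(v + Z\right)^{2} = \left(0 - 40\right)^{2} = \left(-40\right)^{2} = 1600$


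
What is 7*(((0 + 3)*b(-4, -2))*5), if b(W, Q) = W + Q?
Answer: -630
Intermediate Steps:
b(W, Q) = Q + W
7*(((0 + 3)*b(-4, -2))*5) = 7*(((0 + 3)*(-2 - 4))*5) = 7*((3*(-6))*5) = 7*(-18*5) = 7*(-90) = -630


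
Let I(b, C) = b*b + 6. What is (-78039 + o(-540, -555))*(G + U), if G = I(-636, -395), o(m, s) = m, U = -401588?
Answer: -228979206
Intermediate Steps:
I(b, C) = 6 + b**2 (I(b, C) = b**2 + 6 = 6 + b**2)
G = 404502 (G = 6 + (-636)**2 = 6 + 404496 = 404502)
(-78039 + o(-540, -555))*(G + U) = (-78039 - 540)*(404502 - 401588) = -78579*2914 = -228979206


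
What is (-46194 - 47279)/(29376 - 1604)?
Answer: -93473/27772 ≈ -3.3657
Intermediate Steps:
(-46194 - 47279)/(29376 - 1604) = -93473/27772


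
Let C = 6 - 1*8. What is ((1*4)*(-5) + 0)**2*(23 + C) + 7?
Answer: 8407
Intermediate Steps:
C = -2 (C = 6 - 8 = -2)
((1*4)*(-5) + 0)**2*(23 + C) + 7 = ((1*4)*(-5) + 0)**2*(23 - 2) + 7 = (4*(-5) + 0)**2*21 + 7 = (-20 + 0)**2*21 + 7 = (-20)**2*21 + 7 = 400*21 + 7 = 8400 + 7 = 8407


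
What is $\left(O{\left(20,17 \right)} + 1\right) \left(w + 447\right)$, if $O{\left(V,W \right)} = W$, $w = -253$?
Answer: $3492$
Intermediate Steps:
$\left(O{\left(20,17 \right)} + 1\right) \left(w + 447\right) = \left(17 + 1\right) \left(-253 + 447\right) = 18 \cdot 194 = 3492$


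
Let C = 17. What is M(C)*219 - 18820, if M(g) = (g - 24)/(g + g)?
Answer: -641413/34 ≈ -18865.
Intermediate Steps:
M(g) = (-24 + g)/(2*g) (M(g) = (-24 + g)/((2*g)) = (-24 + g)*(1/(2*g)) = (-24 + g)/(2*g))
M(C)*219 - 18820 = ((½)*(-24 + 17)/17)*219 - 18820 = ((½)*(1/17)*(-7))*219 - 18820 = -7/34*219 - 18820 = -1533/34 - 18820 = -641413/34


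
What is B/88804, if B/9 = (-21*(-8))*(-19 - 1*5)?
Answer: -9072/22201 ≈ -0.40863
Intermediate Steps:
B = -36288 (B = 9*((-21*(-8))*(-19 - 1*5)) = 9*(168*(-19 - 5)) = 9*(168*(-24)) = 9*(-4032) = -36288)
B/88804 = -36288/88804 = -36288*1/88804 = -9072/22201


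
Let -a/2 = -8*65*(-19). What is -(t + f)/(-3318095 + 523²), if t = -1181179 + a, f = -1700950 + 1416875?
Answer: -742507/1522283 ≈ -0.48776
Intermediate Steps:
f = -284075
a = -19760 (a = -2*(-8*65)*(-19) = -(-1040)*(-19) = -2*9880 = -19760)
t = -1200939 (t = -1181179 - 19760 = -1200939)
-(t + f)/(-3318095 + 523²) = -(-1200939 - 284075)/(-3318095 + 523²) = -(-1485014)/(-3318095 + 273529) = -(-1485014)/(-3044566) = -(-1485014)*(-1)/3044566 = -1*742507/1522283 = -742507/1522283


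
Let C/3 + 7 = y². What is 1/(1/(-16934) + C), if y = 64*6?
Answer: 16934/7490704097 ≈ 2.2607e-6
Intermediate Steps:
y = 384
C = 442347 (C = -21 + 3*384² = -21 + 3*147456 = -21 + 442368 = 442347)
1/(1/(-16934) + C) = 1/(1/(-16934) + 442347) = 1/(-1/16934 + 442347) = 1/(7490704097/16934) = 16934/7490704097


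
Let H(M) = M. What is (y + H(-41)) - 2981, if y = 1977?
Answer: -1045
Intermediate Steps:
(y + H(-41)) - 2981 = (1977 - 41) - 2981 = 1936 - 2981 = -1045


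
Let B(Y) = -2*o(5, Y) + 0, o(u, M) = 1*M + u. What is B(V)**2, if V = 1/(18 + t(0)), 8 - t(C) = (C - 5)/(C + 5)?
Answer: 73984/729 ≈ 101.49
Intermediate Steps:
o(u, M) = M + u
t(C) = 8 - (-5 + C)/(5 + C) (t(C) = 8 - (C - 5)/(C + 5) = 8 - (-5 + C)/(5 + C))
V = 1/27 (V = 1/(18 + (45 + 7*0)/(5 + 0)) = 1/(18 + (45 + 0)/5) = 1/(18 + (1/5)*45) = 1/(18 + 9) = 1/27 ≈ 0.037037)
B(Y) = -10 - 2*Y (B(Y) = -2*(Y + 5) + 0 = -2*(5 + Y) + 0 = (-10 - 2*Y) + 0 = -10 - 2*Y)
B(V)**2 = (-10 - 2*1/27)**2 = (-10 - 2/27)**2 = (-272/27)**2 = 73984/729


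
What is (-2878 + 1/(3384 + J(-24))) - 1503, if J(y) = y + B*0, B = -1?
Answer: -14720159/3360 ≈ -4381.0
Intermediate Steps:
J(y) = y (J(y) = y - 1*0 = y + 0 = y)
(-2878 + 1/(3384 + J(-24))) - 1503 = (-2878 + 1/(3384 - 24)) - 1503 = (-2878 + 1/3360) - 1503 = -9670079/3360 - 1503 = -14720159/3360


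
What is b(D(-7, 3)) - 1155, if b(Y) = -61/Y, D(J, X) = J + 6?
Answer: -1094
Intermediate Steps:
D(J, X) = 6 + J
b(D(-7, 3)) - 1155 = -61/(6 - 7) - 1155 = -61/(-1) - 1155 = -61*(-1) - 1155 = 61 - 1155 = -1094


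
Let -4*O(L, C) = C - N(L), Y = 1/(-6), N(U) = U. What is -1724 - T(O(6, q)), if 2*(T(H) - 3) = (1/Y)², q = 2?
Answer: -1745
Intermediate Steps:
Y = -⅙ ≈ -0.16667
O(L, C) = -C/4 + L/4 (O(L, C) = -(C - L)/4 = -C/4 + L/4)
T(H) = 21 (T(H) = 3 + (1/(-⅙))²/2 = 3 + (½)*(-6)² = 3 + (½)*36 = 3 + 18 = 21)
-1724 - T(O(6, q)) = -1724 - 1*21 = -1724 - 21 = -1745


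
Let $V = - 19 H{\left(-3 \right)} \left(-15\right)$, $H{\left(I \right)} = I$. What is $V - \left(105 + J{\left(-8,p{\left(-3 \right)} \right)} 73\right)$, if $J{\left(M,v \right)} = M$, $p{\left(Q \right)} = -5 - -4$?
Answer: $-376$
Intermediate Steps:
$p{\left(Q \right)} = -1$ ($p{\left(Q \right)} = -5 + 4 = -1$)
$V = -855$ ($V = \left(-19\right) \left(-3\right) \left(-15\right) = 57 \left(-15\right) = -855$)
$V - \left(105 + J{\left(-8,p{\left(-3 \right)} \right)} 73\right) = -855 - \left(105 - 584\right) = -855 - -479 = -855 + 479 = -376$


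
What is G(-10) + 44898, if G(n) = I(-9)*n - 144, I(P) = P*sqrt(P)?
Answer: 44754 + 270*I ≈ 44754.0 + 270.0*I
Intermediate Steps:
I(P) = P**(3/2)
G(n) = -144 - 27*I*n (G(n) = (-9)**(3/2)*n - 144 = (-27*I)*n - 144 = -27*I*n - 144 = -144 - 27*I*n)
G(-10) + 44898 = (-144 - 27*I*(-10)) + 44898 = (-144 + 270*I) + 44898 = 44754 + 270*I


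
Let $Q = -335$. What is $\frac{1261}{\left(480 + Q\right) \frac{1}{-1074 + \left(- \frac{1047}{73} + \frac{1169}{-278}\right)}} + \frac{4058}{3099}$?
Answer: $- \frac{86633286461861}{9119210370} \approx -9500.1$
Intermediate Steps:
$\frac{1261}{\left(480 + Q\right) \frac{1}{-1074 + \left(- \frac{1047}{73} + \frac{1169}{-278}\right)}} + \frac{4058}{3099} = \frac{1261}{\left(480 - 335\right) \frac{1}{-1074 + \left(- \frac{1047}{73} + \frac{1169}{-278}\right)}} + \frac{4058}{3099} = \frac{1261}{145 \frac{1}{-1074 + \left(\left(-1047\right) \frac{1}{73} + 1169 \left(- \frac{1}{278}\right)\right)}} + 4058 \cdot \frac{1}{3099} = \frac{1261}{145 \frac{1}{-1074 - \frac{376403}{20294}}} + \frac{4058}{3099} = \frac{1261}{145 \frac{1}{- \frac{22172159}{20294}}} + \frac{4058}{3099} = \frac{1261}{145 \left(- \frac{20294}{22172159}\right)} + \frac{4058}{3099} = \frac{1261}{- \frac{2942630}{22172159}} + \frac{4058}{3099} = 1261 \left(- \frac{22172159}{2942630}\right) + \frac{4058}{3099} = - \frac{27959092499}{2942630} + \frac{4058}{3099} = - \frac{86633286461861}{9119210370}$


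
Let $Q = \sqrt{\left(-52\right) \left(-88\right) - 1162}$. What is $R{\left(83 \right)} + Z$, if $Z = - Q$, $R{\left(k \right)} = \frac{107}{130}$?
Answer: $\frac{107}{130} - \sqrt{3414} \approx -57.606$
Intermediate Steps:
$R{\left(k \right)} = \frac{107}{130}$ ($R{\left(k \right)} = 107 \cdot \frac{1}{130} = \frac{107}{130}$)
$Q = \sqrt{3414}$ ($Q = \sqrt{4576 - 1162} = \sqrt{3414} \approx 58.429$)
$Z = - \sqrt{3414} \approx -58.429$
$R{\left(83 \right)} + Z = \frac{107}{130} - \sqrt{3414}$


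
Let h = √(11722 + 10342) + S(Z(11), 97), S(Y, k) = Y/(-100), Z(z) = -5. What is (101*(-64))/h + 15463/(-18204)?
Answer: -134116824217/160661204196 - 10342400*√1379/8825599 ≈ -44.352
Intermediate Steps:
S(Y, k) = -Y/100 (S(Y, k) = Y*(-1/100) = -Y/100)
h = 1/20 + 4*√1379 (h = √(11722 + 10342) - 1/100*(-5) = √22064 + 1/20 = 4*√1379 + 1/20 = 1/20 + 4*√1379 ≈ 148.59)
(101*(-64))/h + 15463/(-18204) = (101*(-64))/(1/20 + 4*√1379) + 15463/(-18204) = -6464/(1/20 + 4*√1379) + 15463*(-1/18204) = -6464/(1/20 + 4*√1379) - 15463/18204 = -15463/18204 - 6464/(1/20 + 4*√1379)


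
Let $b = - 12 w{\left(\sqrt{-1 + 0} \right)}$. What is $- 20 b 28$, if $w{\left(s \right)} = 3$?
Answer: $20160$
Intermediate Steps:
$b = -36$ ($b = \left(-12\right) 3 = -36$)
$- 20 b 28 = \left(-20\right) \left(-36\right) 28 = 720 \cdot 28 = 20160$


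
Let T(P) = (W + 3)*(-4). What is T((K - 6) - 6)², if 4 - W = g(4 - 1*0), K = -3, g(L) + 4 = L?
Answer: 784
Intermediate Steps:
g(L) = -4 + L
W = 4 (W = 4 - (-4 + (4 - 1*0)) = 4 - (-4 + (4 + 0)) = 4 - (-4 + 4) = 4 - 1*0 = 4 + 0 = 4)
T(P) = -28 (T(P) = (4 + 3)*(-4) = 7*(-4) = -28)
T((K - 6) - 6)² = (-28)² = 784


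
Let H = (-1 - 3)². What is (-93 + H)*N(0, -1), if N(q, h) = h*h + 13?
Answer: -1078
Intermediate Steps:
N(q, h) = 13 + h² (N(q, h) = h² + 13 = 13 + h²)
H = 16 (H = (-4)² = 16)
(-93 + H)*N(0, -1) = (-93 + 16)*(13 + (-1)²) = -77*(13 + 1) = -77*14 = -1078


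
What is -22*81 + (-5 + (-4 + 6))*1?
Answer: -1785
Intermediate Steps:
-22*81 + (-5 + (-4 + 6))*1 = -1782 + (-5 + 2)*1 = -1782 - 3*1 = -1782 - 3 = -1785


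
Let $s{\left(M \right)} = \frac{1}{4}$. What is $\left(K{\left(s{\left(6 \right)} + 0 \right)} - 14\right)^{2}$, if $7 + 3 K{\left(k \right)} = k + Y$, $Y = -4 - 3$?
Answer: $\frac{49729}{144} \approx 345.34$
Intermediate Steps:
$s{\left(M \right)} = \frac{1}{4}$
$Y = -7$ ($Y = -4 - 3 = -7$)
$K{\left(k \right)} = - \frac{14}{3} + \frac{k}{3}$ ($K{\left(k \right)} = - \frac{7}{3} + \frac{k - 7}{3} = - \frac{7}{3} + \frac{-7 + k}{3} = - \frac{7}{3} + \left(- \frac{7}{3} + \frac{k}{3}\right) = - \frac{14}{3} + \frac{k}{3}$)
$\left(K{\left(s{\left(6 \right)} + 0 \right)} - 14\right)^{2} = \left(\left(- \frac{14}{3} + \frac{\frac{1}{4} + 0}{3}\right) - 14\right)^{2} = \left(\left(- \frac{14}{3} + \frac{1}{3} \cdot \frac{1}{4}\right) - 14\right)^{2} = \left(\left(- \frac{14}{3} + \frac{1}{12}\right) - 14\right)^{2} = \left(- \frac{55}{12} - 14\right)^{2} = \left(- \frac{223}{12}\right)^{2} = \frac{49729}{144}$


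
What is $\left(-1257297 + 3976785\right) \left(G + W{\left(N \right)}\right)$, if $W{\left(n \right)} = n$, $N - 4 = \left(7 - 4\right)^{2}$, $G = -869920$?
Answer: $-2365701647616$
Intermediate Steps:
$N = 13$ ($N = 4 + \left(7 - 4\right)^{2} = 4 + 3^{2} = 4 + 9 = 13$)
$\left(-1257297 + 3976785\right) \left(G + W{\left(N \right)}\right) = \left(-1257297 + 3976785\right) \left(-869920 + 13\right) = 2719488 \left(-869907\right) = -2365701647616$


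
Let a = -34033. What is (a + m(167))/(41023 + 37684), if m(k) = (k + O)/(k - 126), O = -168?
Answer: -1395354/3226987 ≈ -0.43240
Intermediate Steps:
m(k) = (-168 + k)/(-126 + k) (m(k) = (k - 168)/(k - 126) = (-168 + k)/(-126 + k))
(a + m(167))/(41023 + 37684) = (-34033 + (-168 + 167)/(-126 + 167))/(41023 + 37684) = (-34033 - 1/41)/78707 = (-34033 + (1/41)*(-1))*(1/78707) = (-34033 - 1/41)*(1/78707) = -1395354/41*1/78707 = -1395354/3226987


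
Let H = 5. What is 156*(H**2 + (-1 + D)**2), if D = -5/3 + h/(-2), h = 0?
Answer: 15028/3 ≈ 5009.3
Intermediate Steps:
D = -5/3 (D = -5/3 + 0/(-2) = -5*1/3 + 0*(-1/2) = -5/3 + 0 = -5/3 ≈ -1.6667)
156*(H**2 + (-1 + D)**2) = 156*(5**2 + (-1 - 5/3)**2) = 156*(25 + (-8/3)**2) = 156*(25 + 64/9) = 156*(289/9) = 15028/3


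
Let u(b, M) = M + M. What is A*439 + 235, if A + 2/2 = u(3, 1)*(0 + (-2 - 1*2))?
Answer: -3716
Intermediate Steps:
u(b, M) = 2*M
A = -9 (A = -1 + (2*1)*(0 + (-2 - 1*2)) = -1 + 2*(0 + (-2 - 2)) = -1 + 2*(0 - 4) = -1 + 2*(-4) = -1 - 8 = -9)
A*439 + 235 = -9*439 + 235 = -3951 + 235 = -3716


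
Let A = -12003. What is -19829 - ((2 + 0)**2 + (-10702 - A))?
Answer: -21134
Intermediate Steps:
-19829 - ((2 + 0)**2 + (-10702 - A)) = -19829 - ((2 + 0)**2 + (-10702 - 1*(-12003))) = -19829 - (2**2 + (-10702 + 12003)) = -19829 - (4 + 1301) = -19829 - 1*1305 = -19829 - 1305 = -21134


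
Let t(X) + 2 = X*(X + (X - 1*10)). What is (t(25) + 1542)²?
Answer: 6451600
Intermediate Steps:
t(X) = -2 + X*(-10 + 2*X) (t(X) = -2 + X*(X + (X - 1*10)) = -2 + X*(X + (X - 10)) = -2 + X*(X + (-10 + X)) = -2 + X*(-10 + 2*X))
(t(25) + 1542)² = ((-2 - 10*25 + 2*25²) + 1542)² = ((-2 - 250 + 2*625) + 1542)² = ((-2 - 250 + 1250) + 1542)² = (998 + 1542)² = 2540² = 6451600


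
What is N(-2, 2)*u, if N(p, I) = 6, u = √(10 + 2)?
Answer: 12*√3 ≈ 20.785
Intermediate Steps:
u = 2*√3 (u = √12 = 2*√3 ≈ 3.4641)
N(-2, 2)*u = 6*(2*√3) = 12*√3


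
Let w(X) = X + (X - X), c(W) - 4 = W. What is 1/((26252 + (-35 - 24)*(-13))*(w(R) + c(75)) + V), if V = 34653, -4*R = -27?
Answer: 4/9406129 ≈ 4.2525e-7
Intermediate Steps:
R = 27/4 (R = -1/4*(-27) = 27/4 ≈ 6.7500)
c(W) = 4 + W
w(X) = X (w(X) = X + 0 = X)
1/((26252 + (-35 - 24)*(-13))*(w(R) + c(75)) + V) = 1/((26252 + (-35 - 24)*(-13))*(27/4 + (4 + 75)) + 34653) = 1/((26252 - 59*(-13))*(27/4 + 79) + 34653) = 1/((26252 + 767)*(343/4) + 34653) = 1/(27019*(343/4) + 34653) = 1/(9267517/4 + 34653) = 1/(9406129/4) = 4/9406129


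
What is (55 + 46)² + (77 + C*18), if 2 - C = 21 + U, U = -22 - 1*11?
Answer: 10530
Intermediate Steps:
U = -33 (U = -22 - 11 = -33)
C = 14 (C = 2 - (21 - 33) = 2 - 1*(-12) = 2 + 12 = 14)
(55 + 46)² + (77 + C*18) = (55 + 46)² + (77 + 14*18) = 101² + (77 + 252) = 10201 + 329 = 10530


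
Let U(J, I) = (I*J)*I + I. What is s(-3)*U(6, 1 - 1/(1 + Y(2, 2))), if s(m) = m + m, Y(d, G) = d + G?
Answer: -696/25 ≈ -27.840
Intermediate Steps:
Y(d, G) = G + d
U(J, I) = I + J*I**2 (U(J, I) = J*I**2 + I = I + J*I**2)
s(m) = 2*m
s(-3)*U(6, 1 - 1/(1 + Y(2, 2))) = (2*(-3))*((1 - 1/(1 + (2 + 2)))*(1 + (1 - 1/(1 + (2 + 2)))*6)) = -6*(1 - 1/(1 + 4))*(1 + (1 - 1/(1 + 4))*6) = -6*(1 - 1/5)*(1 + (1 - 1/5)*6) = -24*(1 + (4/5)*6)/5 = -24*(1 + 24/5)/5 = -24*29/(5*5) = -6*116/25 = -696/25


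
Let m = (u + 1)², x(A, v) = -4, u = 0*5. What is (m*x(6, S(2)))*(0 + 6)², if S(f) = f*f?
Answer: -144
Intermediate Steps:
u = 0
S(f) = f²
m = 1 (m = (0 + 1)² = 1² = 1)
(m*x(6, S(2)))*(0 + 6)² = (1*(-4))*(0 + 6)² = -4*6² = -4*36 = -144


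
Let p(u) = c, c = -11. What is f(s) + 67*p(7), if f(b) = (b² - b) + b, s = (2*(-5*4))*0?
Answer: -737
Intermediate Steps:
s = 0 (s = (2*(-20))*0 = -40*0 = 0)
p(u) = -11
f(b) = b²
f(s) + 67*p(7) = 0² + 67*(-11) = 0 - 737 = -737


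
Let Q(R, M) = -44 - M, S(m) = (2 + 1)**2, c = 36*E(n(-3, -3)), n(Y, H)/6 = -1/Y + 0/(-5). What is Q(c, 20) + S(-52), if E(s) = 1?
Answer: -55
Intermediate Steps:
n(Y, H) = -6/Y (n(Y, H) = 6*(-1/Y + 0/(-5)) = 6*(-1/Y + 0*(-1/5)) = 6*(-1/Y + 0) = 6*(-1/Y) = -6/Y)
c = 36 (c = 36*1 = 36)
S(m) = 9 (S(m) = 3**2 = 9)
Q(c, 20) + S(-52) = (-44 - 1*20) + 9 = (-44 - 20) + 9 = -64 + 9 = -55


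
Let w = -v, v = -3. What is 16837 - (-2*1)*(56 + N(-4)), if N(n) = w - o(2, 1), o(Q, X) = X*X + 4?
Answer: 16945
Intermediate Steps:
w = 3 (w = -1*(-3) = 3)
o(Q, X) = 4 + X² (o(Q, X) = X² + 4 = 4 + X²)
N(n) = -2 (N(n) = 3 - (4 + 1²) = 3 - (4 + 1) = 3 - 1*5 = 3 - 5 = -2)
16837 - (-2*1)*(56 + N(-4)) = 16837 - (-2*1)*(56 - 2) = 16837 - (-2)*54 = 16837 - 1*(-108) = 16837 + 108 = 16945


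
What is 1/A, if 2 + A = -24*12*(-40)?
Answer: 1/11518 ≈ 8.6821e-5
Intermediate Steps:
A = 11518 (A = -2 - 24*12*(-40) = -2 - 288*(-40) = -2 + 11520 = 11518)
1/A = 1/11518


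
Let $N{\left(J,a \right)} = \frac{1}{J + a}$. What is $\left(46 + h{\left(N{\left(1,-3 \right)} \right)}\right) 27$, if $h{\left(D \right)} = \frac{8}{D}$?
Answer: $810$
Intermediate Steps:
$\left(46 + h{\left(N{\left(1,-3 \right)} \right)}\right) 27 = \left(46 + \frac{8}{\frac{1}{1 - 3}}\right) 27 = \left(46 + \frac{8}{\frac{1}{-2}}\right) 27 = \left(46 + \frac{8}{- \frac{1}{2}}\right) 27 = \left(46 + 8 \left(-2\right)\right) 27 = \left(46 - 16\right) 27 = 30 \cdot 27 = 810$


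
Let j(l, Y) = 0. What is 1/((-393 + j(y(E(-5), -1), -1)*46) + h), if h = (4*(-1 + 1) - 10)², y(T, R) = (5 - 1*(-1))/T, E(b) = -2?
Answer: -1/293 ≈ -0.0034130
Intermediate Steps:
y(T, R) = 6/T (y(T, R) = (5 + 1)/T = 6/T)
h = 100 (h = (4*0 - 10)² = (0 - 10)² = (-10)² = 100)
1/((-393 + j(y(E(-5), -1), -1)*46) + h) = 1/((-393 + 0*46) + 100) = 1/((-393 + 0) + 100) = 1/(-393 + 100) = 1/(-293) = -1/293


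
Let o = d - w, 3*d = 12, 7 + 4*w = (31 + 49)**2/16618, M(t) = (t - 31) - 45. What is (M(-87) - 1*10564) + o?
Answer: -356334665/33236 ≈ -10721.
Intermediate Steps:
M(t) = -76 + t (M(t) = (-31 + t) - 45 = -76 + t)
w = -54963/33236 (w = -7/4 + ((31 + 49)**2/16618)/4 = -7/4 + (80**2*(1/16618))/4 = -7/4 + (6400*(1/16618))/4 = -7/4 + (1/4)*(3200/8309) = -7/4 + 800/8309 = -54963/33236 ≈ -1.6537)
d = 4 (d = (1/3)*12 = 4)
o = 187907/33236 (o = 4 - 1*(-54963/33236) = 4 + 54963/33236 = 187907/33236 ≈ 5.6537)
(M(-87) - 1*10564) + o = ((-76 - 87) - 1*10564) + 187907/33236 = (-163 - 10564) + 187907/33236 = -10727 + 187907/33236 = -356334665/33236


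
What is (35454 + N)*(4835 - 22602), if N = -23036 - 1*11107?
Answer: -23292537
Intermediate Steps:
N = -34143 (N = -23036 - 11107 = -34143)
(35454 + N)*(4835 - 22602) = (35454 - 34143)*(4835 - 22602) = 1311*(-17767) = -23292537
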